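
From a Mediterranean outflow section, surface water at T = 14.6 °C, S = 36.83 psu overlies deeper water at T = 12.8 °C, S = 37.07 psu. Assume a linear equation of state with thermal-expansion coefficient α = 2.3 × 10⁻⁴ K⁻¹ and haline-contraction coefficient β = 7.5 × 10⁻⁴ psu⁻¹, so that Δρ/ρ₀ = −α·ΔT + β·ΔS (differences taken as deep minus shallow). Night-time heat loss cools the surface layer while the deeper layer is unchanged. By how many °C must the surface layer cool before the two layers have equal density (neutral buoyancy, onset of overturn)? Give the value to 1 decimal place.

2.6 °C

Neutral buoyancy requires Δρ = 0, i.e. −α(T_deep − T_surf′) + β(S_deep − S_surf) = 0.
T_surf′ = T_deep − (β/α)·ΔS = 12.8 − (7.5 × 10⁻⁴/2.3 × 10⁻⁴)·(+0.24) = 12.017 °C.
Cooling required: 14.6 − (12.017) = 2.583 °C.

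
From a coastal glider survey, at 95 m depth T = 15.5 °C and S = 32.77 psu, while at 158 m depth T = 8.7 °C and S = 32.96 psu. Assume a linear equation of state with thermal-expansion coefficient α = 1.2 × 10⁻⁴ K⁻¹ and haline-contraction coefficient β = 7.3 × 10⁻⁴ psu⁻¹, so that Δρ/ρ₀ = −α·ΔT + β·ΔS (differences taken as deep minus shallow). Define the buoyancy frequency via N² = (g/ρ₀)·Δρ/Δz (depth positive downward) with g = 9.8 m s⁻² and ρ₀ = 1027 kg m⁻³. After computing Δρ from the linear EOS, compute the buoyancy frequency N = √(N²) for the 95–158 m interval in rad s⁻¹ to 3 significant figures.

0.0122 rad s⁻¹

ΔT = -6.8 K, ΔS = +0.19 psu (deep − shallow).
Δρ/ρ₀ = −αΔT + βΔS = 8.16 × 10⁻⁴ + 1.387 × 10⁻⁴ = 9.547 × 10⁻⁴, so Δρ ≈ 0.9805 kg m⁻³.
N² = (g/ρ₀)·Δρ/Δz = g·(Δρ/ρ₀)/Δz = 9.8 × 9.547 × 10⁻⁴ / 63 = 1.4851 × 10⁻⁴ s⁻².
N = √(1.4851 × 10⁻⁴) = 0.012186 rad s⁻¹ ≈ 0.0122 rad s⁻¹.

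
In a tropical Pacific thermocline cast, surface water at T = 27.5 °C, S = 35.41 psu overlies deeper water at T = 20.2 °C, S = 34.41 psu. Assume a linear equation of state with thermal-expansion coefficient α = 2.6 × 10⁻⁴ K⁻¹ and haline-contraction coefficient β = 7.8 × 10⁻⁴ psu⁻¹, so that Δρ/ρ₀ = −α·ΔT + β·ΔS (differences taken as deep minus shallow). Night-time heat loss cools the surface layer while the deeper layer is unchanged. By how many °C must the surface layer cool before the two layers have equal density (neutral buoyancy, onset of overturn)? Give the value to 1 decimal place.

4.3 °C

Neutral buoyancy requires Δρ = 0, i.e. −α(T_deep − T_surf′) + β(S_deep − S_surf) = 0.
T_surf′ = T_deep − (β/α)·ΔS = 20.2 − (7.8 × 10⁻⁴/2.6 × 10⁻⁴)·(-1.00) = 23.200 °C.
Cooling required: 27.5 − (23.200) = 4.300 °C.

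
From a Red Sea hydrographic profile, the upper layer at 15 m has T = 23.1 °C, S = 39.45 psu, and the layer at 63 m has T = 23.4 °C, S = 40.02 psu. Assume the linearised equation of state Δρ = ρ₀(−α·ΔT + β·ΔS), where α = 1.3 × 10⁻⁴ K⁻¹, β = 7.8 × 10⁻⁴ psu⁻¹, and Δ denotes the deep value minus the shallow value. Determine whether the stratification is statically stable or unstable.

stable

ΔT = 23.4 − 23.1 = +0.3 K and ΔS = 40.02 − 39.45 = +0.57 psu (deep − shallow).
−αΔT = -3.90 × 10⁻⁵; βΔS = 4.446 × 10⁻⁴; sum Δρ/ρ₀ = 4.056 × 10⁻⁴.
Δρ/ρ₀ > 0, so Δρ > 0: deeper water is denser → statically stable.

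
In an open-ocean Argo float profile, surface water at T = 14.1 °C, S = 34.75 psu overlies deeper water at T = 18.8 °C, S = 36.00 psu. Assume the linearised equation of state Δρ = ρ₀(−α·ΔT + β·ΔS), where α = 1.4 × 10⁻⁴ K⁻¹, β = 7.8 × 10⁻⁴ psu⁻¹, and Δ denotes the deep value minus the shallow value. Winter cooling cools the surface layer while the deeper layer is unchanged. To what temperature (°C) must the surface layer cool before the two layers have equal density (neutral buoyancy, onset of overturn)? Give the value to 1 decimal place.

Neutral buoyancy requires Δρ = 0, i.e. −α(T_deep − T_surf′) + β(S_deep − S_surf) = 0.
T_surf′ = T_deep − (β/α)·ΔS = 18.8 − (7.8 × 10⁻⁴/1.4 × 10⁻⁴)·(+1.25) = 11.836 °C.
Cooling required: 14.1 − (11.836) = 2.264 °C.

11.8 °C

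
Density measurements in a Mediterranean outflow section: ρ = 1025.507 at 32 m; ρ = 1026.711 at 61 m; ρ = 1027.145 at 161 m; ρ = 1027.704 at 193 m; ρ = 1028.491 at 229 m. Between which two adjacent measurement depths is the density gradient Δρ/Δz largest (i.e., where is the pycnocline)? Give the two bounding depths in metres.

Compute the density gradient over each adjacent pair:
  32–61 m: Δρ/Δz = 1.204/29 = 0.042 kg m⁻⁴
  61–161 m: Δρ/Δz = 0.434/100 = 4.3 × 10⁻³ kg m⁻⁴
  161–193 m: Δρ/Δz = 0.559/32 = 0.017 kg m⁻⁴
  193–229 m: Δρ/Δz = 0.787/36 = 0.022 kg m⁻⁴
The largest gradient is in the 32–61 m interval — the pycnocline.

32–61 m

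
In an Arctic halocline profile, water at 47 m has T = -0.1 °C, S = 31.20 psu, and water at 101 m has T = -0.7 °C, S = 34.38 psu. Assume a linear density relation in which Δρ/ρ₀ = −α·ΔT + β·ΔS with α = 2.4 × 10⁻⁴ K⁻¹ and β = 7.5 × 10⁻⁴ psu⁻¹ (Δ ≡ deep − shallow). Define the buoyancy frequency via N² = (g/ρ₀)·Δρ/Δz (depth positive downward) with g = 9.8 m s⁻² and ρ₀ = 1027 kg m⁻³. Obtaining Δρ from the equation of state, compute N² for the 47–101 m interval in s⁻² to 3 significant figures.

4.59 × 10⁻⁴ s⁻²

ΔT = -0.6 K, ΔS = +3.18 psu (deep − shallow).
Δρ/ρ₀ = −αΔT + βΔS = 1.44 × 10⁻⁴ + 2.385 × 10⁻³ = 2.529 × 10⁻³, so Δρ ≈ 2.597 kg m⁻³.
N² = (g/ρ₀)·Δρ/Δz = g·(Δρ/ρ₀)/Δz = 9.8 × 2.529 × 10⁻³ / 54 = 4.5897 × 10⁻⁴ s⁻² ≈ 4.59 × 10⁻⁴ s⁻².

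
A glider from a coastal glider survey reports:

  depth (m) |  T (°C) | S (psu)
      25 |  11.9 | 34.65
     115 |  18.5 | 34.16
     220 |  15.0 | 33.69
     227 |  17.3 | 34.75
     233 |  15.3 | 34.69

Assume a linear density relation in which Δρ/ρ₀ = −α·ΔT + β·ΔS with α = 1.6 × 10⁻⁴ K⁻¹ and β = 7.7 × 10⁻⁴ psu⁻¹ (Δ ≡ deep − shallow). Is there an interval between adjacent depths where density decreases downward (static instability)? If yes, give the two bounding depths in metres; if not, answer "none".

25–115 m

Evaluate Δρ/ρ₀ = −αΔT + βΔS across each adjacent pair:
  25–115 m: −αΔT+βΔS = −(1.6 × 10⁻⁴)(+6.6)+(7.7 × 10⁻⁴)(-0.49) = -1.4 × 10⁻³ → UNSTABLE
  115–220 m: −αΔT+βΔS = −(1.6 × 10⁻⁴)(-3.5)+(7.7 × 10⁻⁴)(-0.47) = 2.0 × 10⁻⁴ → stable
  220–227 m: −αΔT+βΔS = −(1.6 × 10⁻⁴)(+2.3)+(7.7 × 10⁻⁴)(+1.06) = 4.5 × 10⁻⁴ → stable
  227–233 m: −αΔT+βΔS = −(1.6 × 10⁻⁴)(-2.0)+(7.7 × 10⁻⁴)(-0.06) = 2.7 × 10⁻⁴ → stable
The 25–115 m interval has Δρ < 0: lighter water underlies denser water.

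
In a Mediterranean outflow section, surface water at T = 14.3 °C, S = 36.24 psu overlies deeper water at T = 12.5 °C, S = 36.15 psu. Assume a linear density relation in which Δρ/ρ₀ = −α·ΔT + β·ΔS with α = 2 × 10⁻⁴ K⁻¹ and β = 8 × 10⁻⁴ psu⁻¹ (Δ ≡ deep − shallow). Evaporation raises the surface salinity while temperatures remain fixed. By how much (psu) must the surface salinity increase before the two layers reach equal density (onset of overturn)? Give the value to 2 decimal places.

Neutral buoyancy requires −α(T_deep − T_surf) + β(S_deep − S_surf′) = 0.
S_surf′ = S_deep − (α/β)·ΔT = 36.15 − (2 × 10⁻⁴/8 × 10⁻⁴)·(-1.8) = 36.6000 psu.
Increase required: 36.6000 − 36.24 = 0.3600 psu.

0.36 psu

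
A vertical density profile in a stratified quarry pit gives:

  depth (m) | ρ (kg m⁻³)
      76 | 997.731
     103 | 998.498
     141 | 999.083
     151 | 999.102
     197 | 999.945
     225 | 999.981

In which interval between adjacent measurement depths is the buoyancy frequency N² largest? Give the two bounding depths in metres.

76–103 m

Compute the density gradient over each adjacent pair:
  76–103 m: Δρ/Δz = 0.767/27 = 0.028 kg m⁻⁴
  103–141 m: Δρ/Δz = 0.585/38 = 0.015 kg m⁻⁴
  141–151 m: Δρ/Δz = 0.019/10 = 1.9 × 10⁻³ kg m⁻⁴
  151–197 m: Δρ/Δz = 0.843/46 = 0.018 kg m⁻⁴
  197–225 m: Δρ/Δz = 0.036/28 = 1.3 × 10⁻³ kg m⁻⁴
The largest gradient is in the 76–103 m interval — the pycnocline.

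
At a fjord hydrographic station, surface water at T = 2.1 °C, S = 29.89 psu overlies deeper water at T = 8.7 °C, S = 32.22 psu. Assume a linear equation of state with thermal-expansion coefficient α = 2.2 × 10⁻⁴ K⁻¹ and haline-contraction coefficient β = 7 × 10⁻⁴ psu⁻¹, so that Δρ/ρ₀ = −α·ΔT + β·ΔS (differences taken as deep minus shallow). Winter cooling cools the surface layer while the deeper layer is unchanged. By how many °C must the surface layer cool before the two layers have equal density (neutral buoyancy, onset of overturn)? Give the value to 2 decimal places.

Neutral buoyancy requires Δρ = 0, i.e. −α(T_deep − T_surf′) + β(S_deep − S_surf) = 0.
T_surf′ = T_deep − (β/α)·ΔS = 8.7 − (7 × 10⁻⁴/2.2 × 10⁻⁴)·(+2.33) = 1.2864 °C.
Cooling required: 2.1 − (1.2864) = 0.8136 °C.

0.81 °C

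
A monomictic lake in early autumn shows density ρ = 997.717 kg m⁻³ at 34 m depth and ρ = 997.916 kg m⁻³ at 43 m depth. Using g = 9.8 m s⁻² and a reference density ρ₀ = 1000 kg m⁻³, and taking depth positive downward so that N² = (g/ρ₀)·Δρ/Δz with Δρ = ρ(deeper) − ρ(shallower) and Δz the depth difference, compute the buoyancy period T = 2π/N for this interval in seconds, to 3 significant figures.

Δρ = 997.916 − 997.717 = 0.199 kg m⁻³ over Δz = 43 − 34 = 9 m.
N² = (9.8/1000) × (0.199/9) = 2.1669 × 10⁻⁴ s⁻².
N = √(2.1669 × 10⁻⁴) = 0.014720 rad s⁻¹, so T = 2π/N = 426.85 s ≈ 427 s.

427 s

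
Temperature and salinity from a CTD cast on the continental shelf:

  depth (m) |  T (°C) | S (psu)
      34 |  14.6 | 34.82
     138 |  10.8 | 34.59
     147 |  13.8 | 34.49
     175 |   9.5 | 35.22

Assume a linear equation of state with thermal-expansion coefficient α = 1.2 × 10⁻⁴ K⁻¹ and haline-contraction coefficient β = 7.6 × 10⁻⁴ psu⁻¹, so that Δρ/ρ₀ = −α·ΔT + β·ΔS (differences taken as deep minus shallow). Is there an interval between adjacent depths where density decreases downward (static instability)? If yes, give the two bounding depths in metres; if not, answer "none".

138–147 m

Evaluate Δρ/ρ₀ = −αΔT + βΔS across each adjacent pair:
  34–138 m: −αΔT+βΔS = −(1.2 × 10⁻⁴)(-3.8)+(7.6 × 10⁻⁴)(-0.23) = 2.8 × 10⁻⁴ → stable
  138–147 m: −αΔT+βΔS = −(1.2 × 10⁻⁴)(+3.0)+(7.6 × 10⁻⁴)(-0.10) = -4.4 × 10⁻⁴ → UNSTABLE
  147–175 m: −αΔT+βΔS = −(1.2 × 10⁻⁴)(-4.3)+(7.6 × 10⁻⁴)(+0.73) = 1.1 × 10⁻³ → stable
The 138–147 m interval has Δρ < 0: lighter water underlies denser water.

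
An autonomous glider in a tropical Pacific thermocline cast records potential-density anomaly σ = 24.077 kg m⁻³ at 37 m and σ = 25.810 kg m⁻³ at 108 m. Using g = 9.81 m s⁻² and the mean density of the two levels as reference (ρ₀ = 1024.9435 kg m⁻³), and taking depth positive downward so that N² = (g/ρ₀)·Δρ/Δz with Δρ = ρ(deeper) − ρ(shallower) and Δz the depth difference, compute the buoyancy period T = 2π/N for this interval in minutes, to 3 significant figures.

6.85 min

Δρ = 1025.810 − 1024.077 = 1.733 kg m⁻³ over Δz = 108 − 37 = 71 m.
N² = (9.81/1024.9435) × (1.733/71) = 2.3362 × 10⁻⁴ s⁻².
N = √(2.3362 × 10⁻⁴) = 0.015285 rad s⁻¹, so T = 2π/N = 411.07 s = 6.8512 min ≈ 6.85 min.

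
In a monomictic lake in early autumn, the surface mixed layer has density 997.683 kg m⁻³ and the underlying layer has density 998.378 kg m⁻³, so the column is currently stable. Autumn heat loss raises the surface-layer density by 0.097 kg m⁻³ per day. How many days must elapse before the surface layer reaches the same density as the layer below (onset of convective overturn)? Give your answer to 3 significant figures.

Density deficit of the surface layer: 998.378 − 997.683 = 0.695 kg m⁻³.
Required change = 0.695 / 0.097 = 7.16 days.

7.16 days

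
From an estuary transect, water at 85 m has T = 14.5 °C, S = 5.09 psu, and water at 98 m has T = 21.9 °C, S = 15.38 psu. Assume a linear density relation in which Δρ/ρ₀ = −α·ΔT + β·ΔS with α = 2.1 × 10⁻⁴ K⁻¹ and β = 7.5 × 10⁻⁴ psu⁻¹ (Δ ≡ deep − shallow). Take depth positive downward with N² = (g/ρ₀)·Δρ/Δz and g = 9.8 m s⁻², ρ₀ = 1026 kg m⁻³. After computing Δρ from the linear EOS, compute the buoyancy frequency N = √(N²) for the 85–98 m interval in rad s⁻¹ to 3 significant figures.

0.0682 rad s⁻¹

ΔT = +7.4 K, ΔS = +10.29 psu (deep − shallow).
Δρ/ρ₀ = −αΔT + βΔS = -1.554 × 10⁻³ + 7.7175 × 10⁻³ = 6.1635 × 10⁻³, so Δρ ≈ 6.324 kg m⁻³.
N² = (g/ρ₀)·Δρ/Δz = g·(Δρ/ρ₀)/Δz = 9.8 × 6.1635 × 10⁻³ / 13 = 4.6463 × 10⁻³ s⁻².
N = √(4.6463 × 10⁻³) = 0.068164 rad s⁻¹ ≈ 0.0682 rad s⁻¹.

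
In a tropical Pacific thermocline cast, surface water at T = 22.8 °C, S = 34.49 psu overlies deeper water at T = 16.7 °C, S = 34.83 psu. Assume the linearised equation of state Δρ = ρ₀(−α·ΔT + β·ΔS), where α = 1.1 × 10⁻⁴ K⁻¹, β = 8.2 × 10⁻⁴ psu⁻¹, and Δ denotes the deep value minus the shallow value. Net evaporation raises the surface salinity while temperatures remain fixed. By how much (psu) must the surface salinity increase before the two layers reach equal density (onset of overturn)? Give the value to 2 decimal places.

Neutral buoyancy requires −α(T_deep − T_surf) + β(S_deep − S_surf′) = 0.
S_surf′ = S_deep − (α/β)·ΔT = 34.83 − (1.1 × 10⁻⁴/8.2 × 10⁻⁴)·(-6.1) = 35.6483 psu.
Increase required: 35.6483 − 34.49 = 1.1583 psu.

1.16 psu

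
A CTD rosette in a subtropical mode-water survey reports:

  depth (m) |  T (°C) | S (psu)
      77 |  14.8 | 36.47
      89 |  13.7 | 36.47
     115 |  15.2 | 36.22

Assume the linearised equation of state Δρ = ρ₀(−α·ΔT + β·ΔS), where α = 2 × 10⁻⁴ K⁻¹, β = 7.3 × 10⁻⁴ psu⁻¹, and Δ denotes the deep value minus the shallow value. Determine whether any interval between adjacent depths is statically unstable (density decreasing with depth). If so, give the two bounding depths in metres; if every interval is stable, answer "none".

Evaluate Δρ/ρ₀ = −αΔT + βΔS across each adjacent pair:
  77–89 m: −αΔT+βΔS = −(2 × 10⁻⁴)(-1.1)+(7.3 × 10⁻⁴)(+0.00) = 2.2 × 10⁻⁴ → stable
  89–115 m: −αΔT+βΔS = −(2 × 10⁻⁴)(+1.5)+(7.3 × 10⁻⁴)(-0.25) = -4.8 × 10⁻⁴ → UNSTABLE
The 89–115 m interval has Δρ < 0: lighter water underlies denser water.

89–115 m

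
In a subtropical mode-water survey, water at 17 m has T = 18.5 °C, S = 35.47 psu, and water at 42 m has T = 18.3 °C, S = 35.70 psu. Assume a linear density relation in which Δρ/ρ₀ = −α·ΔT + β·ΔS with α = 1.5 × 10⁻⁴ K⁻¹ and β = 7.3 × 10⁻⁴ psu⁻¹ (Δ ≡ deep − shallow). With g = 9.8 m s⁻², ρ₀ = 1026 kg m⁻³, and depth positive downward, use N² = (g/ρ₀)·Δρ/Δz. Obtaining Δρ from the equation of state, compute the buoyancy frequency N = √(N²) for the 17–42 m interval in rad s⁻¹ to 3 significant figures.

ΔT = -0.2 K, ΔS = +0.23 psu (deep − shallow).
Δρ/ρ₀ = −αΔT + βΔS = 3.00 × 10⁻⁵ + 1.679 × 10⁻⁴ = 1.979 × 10⁻⁴, so Δρ ≈ 0.2030 kg m⁻³.
N² = (g/ρ₀)·Δρ/Δz = g·(Δρ/ρ₀)/Δz = 9.8 × 1.979 × 10⁻⁴ / 25 = 7.7577 × 10⁻⁵ s⁻².
N = √(7.7577 × 10⁻⁵) = 8.8078 × 10⁻³ rad s⁻¹ ≈ 8.81 × 10⁻³ rad s⁻¹.

8.81 × 10⁻³ rad s⁻¹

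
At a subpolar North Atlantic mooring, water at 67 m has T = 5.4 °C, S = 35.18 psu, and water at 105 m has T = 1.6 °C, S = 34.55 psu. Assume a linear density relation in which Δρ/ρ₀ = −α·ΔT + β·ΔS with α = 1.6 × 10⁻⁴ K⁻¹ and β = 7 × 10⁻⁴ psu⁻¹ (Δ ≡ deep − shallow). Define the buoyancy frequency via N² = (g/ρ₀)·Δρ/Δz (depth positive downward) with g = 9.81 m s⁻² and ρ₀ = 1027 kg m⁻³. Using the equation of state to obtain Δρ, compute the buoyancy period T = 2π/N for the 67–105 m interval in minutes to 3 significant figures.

ΔT = -3.8 K, ΔS = -0.63 psu (deep − shallow).
Δρ/ρ₀ = −αΔT + βΔS = 6.08 × 10⁻⁴ − 4.41 × 10⁻⁴ = 1.67 × 10⁻⁴, so Δρ ≈ 0.1715 kg m⁻³.
N² = (g/ρ₀)·Δρ/Δz = g·(Δρ/ρ₀)/Δz = 9.81 × 1.67 × 10⁻⁴ / 38 = 4.3112 × 10⁻⁵ s⁻².
N = √(4.3112 × 10⁻⁵) = 6.5660 × 10⁻³ rad s⁻¹ → T = 2π/N = 956.93 s = 15.949 min ≈ 15.9 min.

15.9 min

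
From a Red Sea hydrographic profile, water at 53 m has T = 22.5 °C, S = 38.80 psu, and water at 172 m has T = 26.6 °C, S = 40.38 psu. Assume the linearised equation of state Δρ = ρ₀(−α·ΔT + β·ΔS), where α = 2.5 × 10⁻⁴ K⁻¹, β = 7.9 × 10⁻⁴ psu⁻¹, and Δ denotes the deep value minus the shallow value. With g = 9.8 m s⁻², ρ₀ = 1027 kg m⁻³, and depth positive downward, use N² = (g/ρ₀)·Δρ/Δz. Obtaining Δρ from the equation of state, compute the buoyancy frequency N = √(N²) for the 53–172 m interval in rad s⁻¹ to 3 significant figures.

ΔT = +4.1 K, ΔS = +1.58 psu (deep − shallow).
Δρ/ρ₀ = −αΔT + βΔS = -1.025 × 10⁻³ + 1.2482 × 10⁻³ = 2.232 × 10⁻⁴, so Δρ ≈ 0.2292 kg m⁻³.
N² = (g/ρ₀)·Δρ/Δz = g·(Δρ/ρ₀)/Δz = 9.8 × 2.232 × 10⁻⁴ / 119 = 1.8381 × 10⁻⁵ s⁻².
N = √(1.8381 × 10⁻⁵) = 4.2873 × 10⁻³ rad s⁻¹ ≈ 4.29 × 10⁻³ rad s⁻¹.

4.29 × 10⁻³ rad s⁻¹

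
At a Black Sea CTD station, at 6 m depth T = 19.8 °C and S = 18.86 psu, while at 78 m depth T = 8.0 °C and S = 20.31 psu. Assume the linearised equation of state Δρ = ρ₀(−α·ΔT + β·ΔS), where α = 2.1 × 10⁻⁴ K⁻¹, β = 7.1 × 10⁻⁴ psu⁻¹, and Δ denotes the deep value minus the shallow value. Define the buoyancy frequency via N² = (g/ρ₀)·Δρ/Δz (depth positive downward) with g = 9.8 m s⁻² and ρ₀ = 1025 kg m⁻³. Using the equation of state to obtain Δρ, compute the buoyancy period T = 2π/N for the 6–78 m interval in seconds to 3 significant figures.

288 s

ΔT = -11.8 K, ΔS = +1.45 psu (deep − shallow).
Δρ/ρ₀ = −αΔT + βΔS = 2.478 × 10⁻³ + 1.0295 × 10⁻³ = 3.5075 × 10⁻³, so Δρ ≈ 3.595 kg m⁻³.
N² = (g/ρ₀)·Δρ/Δz = g·(Δρ/ρ₀)/Δz = 9.8 × 3.5075 × 10⁻³ / 72 = 4.7741 × 10⁻⁴ s⁻².
N = √(4.7741 × 10⁻⁴) = 0.021850 rad s⁻¹ → T = 2π/N = 287.56 s ≈ 288 s.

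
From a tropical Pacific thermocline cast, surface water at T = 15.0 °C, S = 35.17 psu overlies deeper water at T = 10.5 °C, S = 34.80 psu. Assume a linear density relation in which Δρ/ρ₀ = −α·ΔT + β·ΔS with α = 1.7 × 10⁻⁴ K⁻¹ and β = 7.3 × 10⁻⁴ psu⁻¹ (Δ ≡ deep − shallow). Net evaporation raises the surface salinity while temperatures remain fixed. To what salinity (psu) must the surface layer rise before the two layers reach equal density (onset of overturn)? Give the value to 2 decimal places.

35.85 psu

Neutral buoyancy requires −α(T_deep − T_surf) + β(S_deep − S_surf′) = 0.
S_surf′ = S_deep − (α/β)·ΔT = 34.80 − (1.7 × 10⁻⁴/7.3 × 10⁻⁴)·(-4.5) = 35.8479 psu.
Increase required: 35.8479 − 35.17 = 0.6779 psu.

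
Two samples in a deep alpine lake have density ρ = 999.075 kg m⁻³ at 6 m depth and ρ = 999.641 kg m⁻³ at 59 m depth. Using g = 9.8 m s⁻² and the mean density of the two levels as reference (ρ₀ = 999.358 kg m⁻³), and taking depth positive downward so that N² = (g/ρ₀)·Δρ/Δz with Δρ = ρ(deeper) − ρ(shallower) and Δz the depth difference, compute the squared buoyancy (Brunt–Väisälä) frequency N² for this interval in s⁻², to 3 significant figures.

Δρ = 999.641 − 999.075 = 0.566 kg m⁻³ over Δz = 59 − 6 = 53 m.
N² = (9.8/999.358) × (0.566/53) = 1.0472 × 10⁻⁴ s⁻² ≈ 1.05 × 10⁻⁴ s⁻².
Since Δρ > 0 the layer is stably stratified.

1.05 × 10⁻⁴ s⁻²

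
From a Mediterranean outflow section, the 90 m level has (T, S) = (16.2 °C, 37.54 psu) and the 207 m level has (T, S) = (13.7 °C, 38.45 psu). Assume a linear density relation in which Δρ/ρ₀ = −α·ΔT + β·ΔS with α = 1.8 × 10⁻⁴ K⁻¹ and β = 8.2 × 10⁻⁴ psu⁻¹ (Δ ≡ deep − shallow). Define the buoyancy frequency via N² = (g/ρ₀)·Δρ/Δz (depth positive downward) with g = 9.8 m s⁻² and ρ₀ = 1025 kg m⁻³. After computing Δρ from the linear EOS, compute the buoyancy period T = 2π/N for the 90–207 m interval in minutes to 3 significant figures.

ΔT = -2.5 K, ΔS = +0.91 psu (deep − shallow).
Δρ/ρ₀ = −αΔT + βΔS = 4.50 × 10⁻⁴ + 7.462 × 10⁻⁴ = 1.1962 × 10⁻³, so Δρ ≈ 1.226 kg m⁻³.
N² = (g/ρ₀)·Δρ/Δz = g·(Δρ/ρ₀)/Δz = 9.8 × 1.1962 × 10⁻³ / 117 = 1.0019 × 10⁻⁴ s⁻².
N = √(1.0019 × 10⁻⁴) = 0.010009 rad s⁻¹ → T = 2π/N = 627.75 s = 10.463 min ≈ 10.5 min.

10.5 min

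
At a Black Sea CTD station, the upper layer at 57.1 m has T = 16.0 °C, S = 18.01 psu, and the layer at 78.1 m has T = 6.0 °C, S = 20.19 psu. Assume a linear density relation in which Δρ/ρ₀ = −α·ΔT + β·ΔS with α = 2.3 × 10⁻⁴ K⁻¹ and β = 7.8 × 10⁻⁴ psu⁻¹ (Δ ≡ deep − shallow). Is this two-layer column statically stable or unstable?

ΔT = 6.0 − 16.0 = -10.0 K and ΔS = 20.19 − 18.01 = +2.18 psu (deep − shallow).
−αΔT = 2.30 × 10⁻³; βΔS = 1.7004 × 10⁻³; sum Δρ/ρ₀ = 4.0004 × 10⁻³.
Δρ/ρ₀ > 0, so Δρ > 0: deeper water is denser → statically stable.

stable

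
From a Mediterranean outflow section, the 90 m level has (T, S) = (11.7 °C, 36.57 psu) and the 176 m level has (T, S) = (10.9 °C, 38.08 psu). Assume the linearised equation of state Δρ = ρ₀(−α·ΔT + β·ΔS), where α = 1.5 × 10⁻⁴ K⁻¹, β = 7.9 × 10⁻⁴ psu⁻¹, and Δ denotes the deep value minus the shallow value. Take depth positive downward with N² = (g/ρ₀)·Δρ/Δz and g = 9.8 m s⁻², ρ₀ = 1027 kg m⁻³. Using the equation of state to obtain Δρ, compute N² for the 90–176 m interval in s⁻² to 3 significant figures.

ΔT = -0.8 K, ΔS = +1.51 psu (deep − shallow).
Δρ/ρ₀ = −αΔT + βΔS = 1.20 × 10⁻⁴ + 1.1929 × 10⁻³ = 1.3129 × 10⁻³, so Δρ ≈ 1.348 kg m⁻³.
N² = (g/ρ₀)·Δρ/Δz = g·(Δρ/ρ₀)/Δz = 9.8 × 1.3129 × 10⁻³ / 86 = 1.4961 × 10⁻⁴ s⁻² ≈ 1.50 × 10⁻⁴ s⁻².

1.50 × 10⁻⁴ s⁻²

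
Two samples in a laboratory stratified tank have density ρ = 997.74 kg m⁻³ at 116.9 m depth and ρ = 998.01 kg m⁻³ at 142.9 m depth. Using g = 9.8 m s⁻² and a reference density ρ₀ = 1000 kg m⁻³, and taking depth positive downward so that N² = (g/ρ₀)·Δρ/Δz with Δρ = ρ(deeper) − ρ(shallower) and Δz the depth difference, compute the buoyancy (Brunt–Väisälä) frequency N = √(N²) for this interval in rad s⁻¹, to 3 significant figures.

Δρ = 998.01 − 997.74 = 0.27 kg m⁻³ over Δz = 142.9 − 116.9 = 26 m.
N² = (9.8/1000) × (0.27/26) = 1.0177 × 10⁻⁴ s⁻².
N = √(1.0177 × 10⁻⁴) = 0.010088 rad s⁻¹ ≈ 0.0101 rad s⁻¹.

0.0101 rad s⁻¹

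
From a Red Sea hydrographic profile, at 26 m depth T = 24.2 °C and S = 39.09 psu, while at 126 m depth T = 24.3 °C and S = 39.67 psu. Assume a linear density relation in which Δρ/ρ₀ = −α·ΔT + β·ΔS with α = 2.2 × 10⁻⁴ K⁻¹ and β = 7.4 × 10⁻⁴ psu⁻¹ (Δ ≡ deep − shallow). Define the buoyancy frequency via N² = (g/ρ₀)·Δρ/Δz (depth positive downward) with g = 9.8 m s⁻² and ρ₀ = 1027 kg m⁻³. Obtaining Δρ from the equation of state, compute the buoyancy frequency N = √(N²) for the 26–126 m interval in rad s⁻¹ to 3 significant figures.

6.32 × 10⁻³ rad s⁻¹

ΔT = +0.1 K, ΔS = +0.58 psu (deep − shallow).
Δρ/ρ₀ = −αΔT + βΔS = -2.20 × 10⁻⁵ + 4.292 × 10⁻⁴ = 4.072 × 10⁻⁴, so Δρ ≈ 0.4182 kg m⁻³.
N² = (g/ρ₀)·Δρ/Δz = g·(Δρ/ρ₀)/Δz = 9.8 × 4.072 × 10⁻⁴ / 100 = 3.9906 × 10⁻⁵ s⁻².
N = √(3.9906 × 10⁻⁵) = 6.3171 × 10⁻³ rad s⁻¹ ≈ 6.32 × 10⁻³ rad s⁻¹.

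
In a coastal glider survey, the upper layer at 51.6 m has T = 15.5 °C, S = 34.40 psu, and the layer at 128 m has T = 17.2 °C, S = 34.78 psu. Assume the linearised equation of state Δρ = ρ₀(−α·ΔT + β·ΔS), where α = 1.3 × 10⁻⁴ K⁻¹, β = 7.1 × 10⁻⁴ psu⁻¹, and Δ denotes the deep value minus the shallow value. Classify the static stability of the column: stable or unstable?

stable

ΔT = 17.2 − 15.5 = +1.7 K and ΔS = 34.78 − 34.40 = +0.38 psu (deep − shallow).
−αΔT = -2.21 × 10⁻⁴; βΔS = 2.698 × 10⁻⁴; sum Δρ/ρ₀ = 4.88 × 10⁻⁵.
Δρ/ρ₀ > 0, so Δρ > 0: deeper water is denser → statically stable.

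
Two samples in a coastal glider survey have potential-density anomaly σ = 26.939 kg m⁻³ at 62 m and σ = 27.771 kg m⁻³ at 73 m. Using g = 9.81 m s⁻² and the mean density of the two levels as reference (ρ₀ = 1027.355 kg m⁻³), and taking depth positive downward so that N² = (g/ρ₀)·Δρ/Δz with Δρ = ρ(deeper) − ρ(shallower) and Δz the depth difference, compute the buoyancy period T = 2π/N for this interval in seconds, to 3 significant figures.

Δρ = 1027.771 − 1026.939 = 0.832 kg m⁻³ over Δz = 73 − 62 = 11 m.
N² = (9.81/1027.355) × (0.832/11) = 7.2224 × 10⁻⁴ s⁻².
N = √(7.2224 × 10⁻⁴) = 0.026875 rad s⁻¹, so T = 2π/N = 233.79 s ≈ 234 s.
Since Δρ > 0 the layer is stably stratified.

234 s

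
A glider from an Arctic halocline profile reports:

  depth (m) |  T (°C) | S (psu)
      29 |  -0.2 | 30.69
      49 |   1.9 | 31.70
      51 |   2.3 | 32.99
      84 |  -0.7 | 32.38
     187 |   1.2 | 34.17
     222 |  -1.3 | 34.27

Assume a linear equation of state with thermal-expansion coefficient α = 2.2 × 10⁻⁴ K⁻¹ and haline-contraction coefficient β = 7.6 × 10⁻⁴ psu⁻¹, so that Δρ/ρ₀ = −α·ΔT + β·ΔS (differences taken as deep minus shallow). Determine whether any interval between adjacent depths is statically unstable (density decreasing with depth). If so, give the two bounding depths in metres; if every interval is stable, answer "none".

none

Evaluate Δρ/ρ₀ = −αΔT + βΔS across each adjacent pair:
  29–49 m: −αΔT+βΔS = −(2.2 × 10⁻⁴)(+2.1)+(7.6 × 10⁻⁴)(+1.01) = 3.1 × 10⁻⁴ → stable
  49–51 m: −αΔT+βΔS = −(2.2 × 10⁻⁴)(+0.4)+(7.6 × 10⁻⁴)(+1.29) = 8.9 × 10⁻⁴ → stable
  51–84 m: −αΔT+βΔS = −(2.2 × 10⁻⁴)(-3.0)+(7.6 × 10⁻⁴)(-0.61) = 2.0 × 10⁻⁴ → stable
  84–187 m: −αΔT+βΔS = −(2.2 × 10⁻⁴)(+1.9)+(7.6 × 10⁻⁴)(+1.79) = 9.4 × 10⁻⁴ → stable
  187–222 m: −αΔT+βΔS = −(2.2 × 10⁻⁴)(-2.5)+(7.6 × 10⁻⁴)(+0.10) = 6.3 × 10⁻⁴ → stable
Every interval has Δρ > 0: the column is stably stratified throughout.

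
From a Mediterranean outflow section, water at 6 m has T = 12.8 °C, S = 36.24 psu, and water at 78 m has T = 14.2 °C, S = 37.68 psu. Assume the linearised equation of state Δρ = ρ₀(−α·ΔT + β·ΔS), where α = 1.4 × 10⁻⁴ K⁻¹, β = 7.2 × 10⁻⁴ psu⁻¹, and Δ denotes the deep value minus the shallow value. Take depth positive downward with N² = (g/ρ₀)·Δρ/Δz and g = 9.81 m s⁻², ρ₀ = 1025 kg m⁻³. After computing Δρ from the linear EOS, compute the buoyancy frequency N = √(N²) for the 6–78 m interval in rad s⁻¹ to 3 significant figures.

ΔT = +1.4 K, ΔS = +1.44 psu (deep − shallow).
Δρ/ρ₀ = −αΔT + βΔS = -1.96 × 10⁻⁴ + 1.0368 × 10⁻³ = 8.408 × 10⁻⁴, so Δρ ≈ 0.8618 kg m⁻³.
N² = (g/ρ₀)·Δρ/Δz = g·(Δρ/ρ₀)/Δz = 9.81 × 8.408 × 10⁻⁴ / 72 = 1.1456 × 10⁻⁴ s⁻².
N = √(1.1456 × 10⁻⁴) = 0.010703 rad s⁻¹ ≈ 0.0107 rad s⁻¹.

0.0107 rad s⁻¹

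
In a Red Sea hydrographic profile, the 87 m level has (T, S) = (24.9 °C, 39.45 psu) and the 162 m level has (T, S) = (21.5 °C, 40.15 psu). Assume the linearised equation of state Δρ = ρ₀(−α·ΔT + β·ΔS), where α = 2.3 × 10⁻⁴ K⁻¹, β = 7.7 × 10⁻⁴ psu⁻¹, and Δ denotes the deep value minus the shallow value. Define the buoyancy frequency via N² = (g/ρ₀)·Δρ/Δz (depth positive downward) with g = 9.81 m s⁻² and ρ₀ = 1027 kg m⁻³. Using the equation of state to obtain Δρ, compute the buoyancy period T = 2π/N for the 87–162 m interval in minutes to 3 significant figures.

7.97 min

ΔT = -3.4 K, ΔS = +0.70 psu (deep − shallow).
Δρ/ρ₀ = −αΔT + βΔS = 7.82 × 10⁻⁴ + 5.39 × 10⁻⁴ = 1.321 × 10⁻³, so Δρ ≈ 1.357 kg m⁻³.
N² = (g/ρ₀)·Δρ/Δz = g·(Δρ/ρ₀)/Δz = 9.81 × 1.321 × 10⁻³ / 75 = 1.7279 × 10⁻⁴ s⁻².
N = √(1.7279 × 10⁻⁴) = 0.013145 rad s⁻¹ → T = 2π/N = 477.99 s = 7.9665 min ≈ 7.97 min.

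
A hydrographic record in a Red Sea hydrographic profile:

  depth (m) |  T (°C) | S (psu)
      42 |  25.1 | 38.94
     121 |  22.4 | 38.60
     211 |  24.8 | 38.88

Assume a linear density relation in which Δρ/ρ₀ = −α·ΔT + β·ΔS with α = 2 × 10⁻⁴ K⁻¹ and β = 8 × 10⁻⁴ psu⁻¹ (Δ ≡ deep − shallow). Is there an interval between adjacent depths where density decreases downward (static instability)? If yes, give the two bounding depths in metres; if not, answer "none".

121–211 m

Evaluate Δρ/ρ₀ = −αΔT + βΔS across each adjacent pair:
  42–121 m: −αΔT+βΔS = −(2 × 10⁻⁴)(-2.7)+(8 × 10⁻⁴)(-0.34) = 2.7 × 10⁻⁴ → stable
  121–211 m: −αΔT+βΔS = −(2 × 10⁻⁴)(+2.4)+(8 × 10⁻⁴)(+0.28) = -2.6 × 10⁻⁴ → UNSTABLE
The 121–211 m interval has Δρ < 0: lighter water underlies denser water.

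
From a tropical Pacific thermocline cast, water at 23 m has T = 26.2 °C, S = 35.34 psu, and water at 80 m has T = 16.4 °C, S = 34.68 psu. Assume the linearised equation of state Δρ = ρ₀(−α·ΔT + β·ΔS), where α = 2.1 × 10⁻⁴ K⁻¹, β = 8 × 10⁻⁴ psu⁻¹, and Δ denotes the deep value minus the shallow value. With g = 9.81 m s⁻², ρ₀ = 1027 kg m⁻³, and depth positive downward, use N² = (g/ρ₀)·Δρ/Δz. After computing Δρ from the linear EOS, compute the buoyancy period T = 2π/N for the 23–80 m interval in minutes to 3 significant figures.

6.45 min

ΔT = -9.8 K, ΔS = -0.66 psu (deep − shallow).
Δρ/ρ₀ = −αΔT + βΔS = 2.058 × 10⁻³ − 5.28 × 10⁻⁴ = 1.53 × 10⁻³, so Δρ ≈ 1.571 kg m⁻³.
N² = (g/ρ₀)·Δρ/Δz = g·(Δρ/ρ₀)/Δz = 9.81 × 1.53 × 10⁻³ / 57 = 2.6332 × 10⁻⁴ s⁻².
N = √(2.6332 × 10⁻⁴) = 0.016227 rad s⁻¹ → T = 2π/N = 387.21 s = 6.4535 min ≈ 6.45 min.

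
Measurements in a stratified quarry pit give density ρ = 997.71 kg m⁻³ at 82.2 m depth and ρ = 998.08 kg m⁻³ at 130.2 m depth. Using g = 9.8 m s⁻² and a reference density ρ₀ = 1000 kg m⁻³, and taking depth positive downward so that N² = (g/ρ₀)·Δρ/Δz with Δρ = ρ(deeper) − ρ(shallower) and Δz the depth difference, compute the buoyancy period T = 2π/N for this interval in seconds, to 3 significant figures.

Δρ = 998.08 − 997.71 = 0.37 kg m⁻³ over Δz = 130.2 − 82.2 = 48 m.
N² = (9.8/1000) × (0.37/48) = 7.5542 × 10⁻⁵ s⁻².
N = √(7.5542 × 10⁻⁵) = 8.6915 × 10⁻³ rad s⁻¹, so T = 2π/N = 722.91 s ≈ 723 s.

723 s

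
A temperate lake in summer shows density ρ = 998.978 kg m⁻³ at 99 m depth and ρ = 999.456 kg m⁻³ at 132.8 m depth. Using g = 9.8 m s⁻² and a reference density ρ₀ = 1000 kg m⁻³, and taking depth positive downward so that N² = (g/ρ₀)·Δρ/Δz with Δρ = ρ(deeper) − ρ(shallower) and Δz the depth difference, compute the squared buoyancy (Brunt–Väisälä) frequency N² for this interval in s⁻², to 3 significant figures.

1.39 × 10⁻⁴ s⁻²

Δρ = 999.456 − 998.978 = 0.478 kg m⁻³ over Δz = 132.8 − 99 = 33.8 m.
N² = (9.8/1000) × (0.478/33.8) = 1.3859 × 10⁻⁴ s⁻² ≈ 1.39 × 10⁻⁴ s⁻².
A positive N² confirms static stability across the interval.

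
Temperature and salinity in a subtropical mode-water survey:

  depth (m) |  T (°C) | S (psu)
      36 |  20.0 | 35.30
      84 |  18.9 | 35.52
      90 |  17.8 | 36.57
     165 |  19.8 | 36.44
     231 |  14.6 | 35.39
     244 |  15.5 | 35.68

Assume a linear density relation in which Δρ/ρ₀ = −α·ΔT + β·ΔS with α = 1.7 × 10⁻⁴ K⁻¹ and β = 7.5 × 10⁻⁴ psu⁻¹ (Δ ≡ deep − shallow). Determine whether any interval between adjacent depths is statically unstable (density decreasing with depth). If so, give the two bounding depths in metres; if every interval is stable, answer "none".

Evaluate Δρ/ρ₀ = −αΔT + βΔS across each adjacent pair:
  36–84 m: −αΔT+βΔS = −(1.7 × 10⁻⁴)(-1.1)+(7.5 × 10⁻⁴)(+0.22) = 3.5 × 10⁻⁴ → stable
  84–90 m: −αΔT+βΔS = −(1.7 × 10⁻⁴)(-1.1)+(7.5 × 10⁻⁴)(+1.05) = 9.7 × 10⁻⁴ → stable
  90–165 m: −αΔT+βΔS = −(1.7 × 10⁻⁴)(+2.0)+(7.5 × 10⁻⁴)(-0.13) = -4.4 × 10⁻⁴ → UNSTABLE
  165–231 m: −αΔT+βΔS = −(1.7 × 10⁻⁴)(-5.2)+(7.5 × 10⁻⁴)(-1.05) = 9.7 × 10⁻⁵ → stable
  231–244 m: −αΔT+βΔS = −(1.7 × 10⁻⁴)(+0.9)+(7.5 × 10⁻⁴)(+0.29) = 6.4 × 10⁻⁵ → stable
The 90–165 m interval has Δρ < 0: lighter water underlies denser water.

90–165 m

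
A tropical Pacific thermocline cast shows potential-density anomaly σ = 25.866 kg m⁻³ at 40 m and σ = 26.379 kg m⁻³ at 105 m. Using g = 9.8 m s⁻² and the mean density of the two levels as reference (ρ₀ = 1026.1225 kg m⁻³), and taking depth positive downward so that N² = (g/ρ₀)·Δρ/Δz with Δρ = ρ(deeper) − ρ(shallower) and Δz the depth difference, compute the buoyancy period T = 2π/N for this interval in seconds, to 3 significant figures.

724 s

Δρ = 1026.379 − 1025.866 = 0.513 kg m⁻³ over Δz = 105 − 40 = 65 m.
N² = (9.8/1026.1225) × (0.513/65) = 7.5376 × 10⁻⁵ s⁻².
N = √(7.5376 × 10⁻⁵) = 8.6819 × 10⁻³ rad s⁻¹, so T = 2π/N = 723.71 s ≈ 724 s.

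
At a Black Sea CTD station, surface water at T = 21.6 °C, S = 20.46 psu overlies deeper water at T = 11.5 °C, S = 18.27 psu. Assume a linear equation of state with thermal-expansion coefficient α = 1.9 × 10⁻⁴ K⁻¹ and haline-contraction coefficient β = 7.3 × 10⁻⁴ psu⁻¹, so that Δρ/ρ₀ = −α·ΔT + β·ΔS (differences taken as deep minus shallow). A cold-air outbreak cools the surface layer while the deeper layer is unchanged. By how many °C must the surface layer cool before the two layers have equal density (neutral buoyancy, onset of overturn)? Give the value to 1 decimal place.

1.7 °C

Neutral buoyancy requires Δρ = 0, i.e. −α(T_deep − T_surf′) + β(S_deep − S_surf) = 0.
T_surf′ = T_deep − (β/α)·ΔS = 11.5 − (7.3 × 10⁻⁴/1.9 × 10⁻⁴)·(-2.19) = 19.914 °C.
Cooling required: 21.6 − (19.914) = 1.686 °C.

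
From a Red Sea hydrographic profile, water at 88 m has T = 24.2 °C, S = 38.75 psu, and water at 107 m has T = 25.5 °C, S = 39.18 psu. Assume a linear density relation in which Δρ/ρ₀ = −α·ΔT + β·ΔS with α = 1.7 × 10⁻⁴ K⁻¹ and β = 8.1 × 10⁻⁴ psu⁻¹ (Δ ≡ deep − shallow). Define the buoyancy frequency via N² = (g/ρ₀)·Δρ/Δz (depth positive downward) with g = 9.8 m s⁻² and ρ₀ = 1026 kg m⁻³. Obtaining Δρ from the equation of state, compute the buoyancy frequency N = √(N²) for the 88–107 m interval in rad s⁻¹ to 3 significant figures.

ΔT = +1.3 K, ΔS = +0.43 psu (deep − shallow).
Δρ/ρ₀ = −αΔT + βΔS = -2.21 × 10⁻⁴ + 3.483 × 10⁻⁴ = 1.273 × 10⁻⁴, so Δρ ≈ 0.1306 kg m⁻³.
N² = (g/ρ₀)·Δρ/Δz = g·(Δρ/ρ₀)/Δz = 9.8 × 1.273 × 10⁻⁴ / 19 = 6.5660 × 10⁻⁵ s⁻².
N = √(6.5660 × 10⁻⁵) = 8.1031 × 10⁻³ rad s⁻¹ ≈ 8.10 × 10⁻³ rad s⁻¹.

8.10 × 10⁻³ rad s⁻¹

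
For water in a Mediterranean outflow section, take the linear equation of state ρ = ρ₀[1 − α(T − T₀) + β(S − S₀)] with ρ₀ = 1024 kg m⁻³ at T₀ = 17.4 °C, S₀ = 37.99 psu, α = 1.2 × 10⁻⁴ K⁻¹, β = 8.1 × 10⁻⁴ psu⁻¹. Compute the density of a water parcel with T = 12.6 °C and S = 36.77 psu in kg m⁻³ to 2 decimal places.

1023.58 kg m⁻³

T − T₀ = -4.8 K, S − S₀ = -1.22 psu.
Bracket = 1 − α·(-4.8) + β·(-1.22) = 1 + (-4.122 × 10⁻⁴) = 0.9995878.
ρ = 1024 × 0.9995878 = 1023.58 kg m⁻³.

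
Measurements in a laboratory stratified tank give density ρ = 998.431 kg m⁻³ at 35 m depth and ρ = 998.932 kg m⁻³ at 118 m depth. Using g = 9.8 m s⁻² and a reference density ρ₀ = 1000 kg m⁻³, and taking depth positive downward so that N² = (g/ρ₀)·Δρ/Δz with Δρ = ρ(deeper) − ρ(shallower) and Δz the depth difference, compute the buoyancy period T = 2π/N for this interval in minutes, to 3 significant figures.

Δρ = 998.932 − 998.431 = 0.501 kg m⁻³ over Δz = 118 − 35 = 83 m.
N² = (9.8/1000) × (0.501/83) = 5.9154 × 10⁻⁵ s⁻².
N = √(5.9154 × 10⁻⁵) = 7.6912 × 10⁻³ rad s⁻¹, so T = 2π/N = 816.93 s = 13.615 min ≈ 13.6 min.

13.6 min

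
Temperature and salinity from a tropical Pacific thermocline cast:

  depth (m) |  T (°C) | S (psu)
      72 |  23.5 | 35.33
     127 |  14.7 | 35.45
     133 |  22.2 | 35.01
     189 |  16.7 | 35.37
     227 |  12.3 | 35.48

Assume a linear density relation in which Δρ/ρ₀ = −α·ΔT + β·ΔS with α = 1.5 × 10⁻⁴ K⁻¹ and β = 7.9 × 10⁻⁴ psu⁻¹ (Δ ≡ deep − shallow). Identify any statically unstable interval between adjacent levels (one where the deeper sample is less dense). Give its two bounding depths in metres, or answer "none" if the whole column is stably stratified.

127–133 m

Evaluate Δρ/ρ₀ = −αΔT + βΔS across each adjacent pair:
  72–127 m: −αΔT+βΔS = −(1.5 × 10⁻⁴)(-8.8)+(7.9 × 10⁻⁴)(+0.12) = 1.4 × 10⁻³ → stable
  127–133 m: −αΔT+βΔS = −(1.5 × 10⁻⁴)(+7.5)+(7.9 × 10⁻⁴)(-0.44) = -1.5 × 10⁻³ → UNSTABLE
  133–189 m: −αΔT+βΔS = −(1.5 × 10⁻⁴)(-5.5)+(7.9 × 10⁻⁴)(+0.36) = 1.1 × 10⁻³ → stable
  189–227 m: −αΔT+βΔS = −(1.5 × 10⁻⁴)(-4.4)+(7.9 × 10⁻⁴)(+0.11) = 7.5 × 10⁻⁴ → stable
The 127–133 m interval has Δρ < 0: lighter water underlies denser water.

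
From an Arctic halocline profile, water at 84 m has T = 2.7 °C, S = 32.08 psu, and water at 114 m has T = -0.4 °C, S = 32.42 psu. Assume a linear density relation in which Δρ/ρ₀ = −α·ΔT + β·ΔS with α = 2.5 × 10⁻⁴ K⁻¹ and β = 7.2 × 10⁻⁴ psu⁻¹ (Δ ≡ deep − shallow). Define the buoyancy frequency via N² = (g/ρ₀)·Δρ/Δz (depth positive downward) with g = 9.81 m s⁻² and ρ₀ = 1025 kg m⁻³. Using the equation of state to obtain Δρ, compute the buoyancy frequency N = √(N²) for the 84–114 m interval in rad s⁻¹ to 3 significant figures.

ΔT = -3.1 K, ΔS = +0.34 psu (deep − shallow).
Δρ/ρ₀ = −αΔT + βΔS = 7.75 × 10⁻⁴ + 2.448 × 10⁻⁴ = 1.0198 × 10⁻³, so Δρ ≈ 1.045 kg m⁻³.
N² = (g/ρ₀)·Δρ/Δz = g·(Δρ/ρ₀)/Δz = 9.81 × 1.0198 × 10⁻³ / 30 = 3.3347 × 10⁻⁴ s⁻².
N = √(3.3347 × 10⁻⁴) = 0.018261 rad s⁻¹ ≈ 0.0183 rad s⁻¹.

0.0183 rad s⁻¹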